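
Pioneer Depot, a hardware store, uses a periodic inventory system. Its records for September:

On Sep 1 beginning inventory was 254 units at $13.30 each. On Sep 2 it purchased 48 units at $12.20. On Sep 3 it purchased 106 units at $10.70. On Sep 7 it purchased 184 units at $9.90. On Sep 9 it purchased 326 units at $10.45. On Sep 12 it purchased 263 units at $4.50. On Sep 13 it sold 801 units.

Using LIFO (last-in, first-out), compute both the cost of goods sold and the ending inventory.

Sep 13, 801 sold [LIFO — newest first]: 263 @ $4.50 + 326 @ $10.45 + 184 @ $9.90 + 28 @ $10.70 = $6,711.40
Ending inventory: 254 @ $13.30 + 48 @ $12.20 + 78 @ $10.70 = $4,798.40
Check: goods available $11,509.80 = COGS $6,711.40 + ending $4,798.40

COGS = $6,711.40; ending inventory = $4,798.40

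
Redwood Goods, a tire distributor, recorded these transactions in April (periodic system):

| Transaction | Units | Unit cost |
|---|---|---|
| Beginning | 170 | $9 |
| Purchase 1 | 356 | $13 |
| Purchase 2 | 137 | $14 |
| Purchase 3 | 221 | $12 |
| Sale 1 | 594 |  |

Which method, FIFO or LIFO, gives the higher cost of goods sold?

FIFO COGS: 170 @ $9 + 356 @ $13 + 68 @ $14 = $7,110
LIFO COGS: 221 @ $12 + 137 @ $14 + 236 @ $13 = $7,638

LIFO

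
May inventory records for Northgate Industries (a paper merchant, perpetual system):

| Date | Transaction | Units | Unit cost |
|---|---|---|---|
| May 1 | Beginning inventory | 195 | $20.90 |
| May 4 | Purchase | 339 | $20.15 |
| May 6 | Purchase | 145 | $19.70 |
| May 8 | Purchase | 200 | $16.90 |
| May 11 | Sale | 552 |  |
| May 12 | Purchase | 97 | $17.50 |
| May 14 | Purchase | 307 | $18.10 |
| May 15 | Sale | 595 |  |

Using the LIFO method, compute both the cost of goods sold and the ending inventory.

COGS = $21,554.65; ending inventory = $2,842.40

May 11, 552 sold [LIFO — newest first]: 200 @ $16.90 + 145 @ $19.70 + 207 @ $20.15 = $10,407.55
May 15, 595 sold [LIFO — newest first]: 307 @ $18.10 + 97 @ $17.50 + 132 @ $20.15 + 59 @ $20.90 = $11,147.10
Total COGS = $10,407.55 + $11,147.10 = $21,554.65
Ending inventory: 136 @ $20.90 = $2,842.40
Check: goods available $24,397.05 = COGS $21,554.65 + ending $2,842.40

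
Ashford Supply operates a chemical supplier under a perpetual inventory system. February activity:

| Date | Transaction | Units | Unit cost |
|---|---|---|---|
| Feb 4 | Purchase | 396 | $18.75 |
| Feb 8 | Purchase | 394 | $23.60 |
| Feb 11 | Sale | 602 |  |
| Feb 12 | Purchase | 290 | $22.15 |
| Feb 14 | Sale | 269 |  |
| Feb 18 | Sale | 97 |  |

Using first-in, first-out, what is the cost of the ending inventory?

Feb 11, 602 sold [FIFO — oldest first]: 396 @ $18.75 + 206 @ $23.60 = $12,286.60
Feb 14, 269 sold [FIFO — oldest first]: 188 @ $23.60 + 81 @ $22.15 = $6,230.95
Feb 18, 97 sold [FIFO — oldest first]: 97 @ $22.15 = $2,148.55
Total COGS = $12,286.60 + $6,230.95 + $2,148.55 = $20,666.10
Ending inventory: 112 @ $22.15 = $2,480.80

Ending inventory = $2,480.80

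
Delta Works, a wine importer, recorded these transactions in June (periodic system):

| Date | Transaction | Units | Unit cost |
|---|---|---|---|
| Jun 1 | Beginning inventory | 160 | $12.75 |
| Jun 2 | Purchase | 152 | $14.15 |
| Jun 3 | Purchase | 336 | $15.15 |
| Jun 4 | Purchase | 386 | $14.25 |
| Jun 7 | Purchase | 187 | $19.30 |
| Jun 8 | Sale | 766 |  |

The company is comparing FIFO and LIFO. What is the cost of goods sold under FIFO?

COGS = $10,962.70

FIFO COGS: 160 @ $12.75 + 152 @ $14.15 + 336 @ $15.15 + 118 @ $14.25 = $10,962.70
LIFO COGS: 187 @ $19.30 + 386 @ $14.25 + 193 @ $15.15 = $12,033.55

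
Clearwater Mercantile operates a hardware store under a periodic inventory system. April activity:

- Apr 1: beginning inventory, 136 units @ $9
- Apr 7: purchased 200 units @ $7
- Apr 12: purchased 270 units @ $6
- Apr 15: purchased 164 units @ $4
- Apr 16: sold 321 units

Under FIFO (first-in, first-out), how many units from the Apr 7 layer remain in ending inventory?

15

Apr 16, 321 sold [FIFO — oldest first]: 136 @ $9 + 185 @ $7 = $2,519
Ending inventory: 15 @ $7 + 270 @ $6 + 164 @ $4 = $2,381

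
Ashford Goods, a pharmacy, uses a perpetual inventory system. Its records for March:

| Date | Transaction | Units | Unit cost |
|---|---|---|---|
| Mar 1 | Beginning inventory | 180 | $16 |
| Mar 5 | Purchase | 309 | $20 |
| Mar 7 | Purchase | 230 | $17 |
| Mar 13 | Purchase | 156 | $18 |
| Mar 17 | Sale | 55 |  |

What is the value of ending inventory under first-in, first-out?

Mar 17, 55 sold [FIFO — oldest first]: 55 @ $16 = $880
Ending inventory: 125 @ $16 + 309 @ $20 + 230 @ $17 + 156 @ $18 = $14,898
Check: goods available $15,778 = COGS $880 + ending $14,898

Ending inventory = $14,898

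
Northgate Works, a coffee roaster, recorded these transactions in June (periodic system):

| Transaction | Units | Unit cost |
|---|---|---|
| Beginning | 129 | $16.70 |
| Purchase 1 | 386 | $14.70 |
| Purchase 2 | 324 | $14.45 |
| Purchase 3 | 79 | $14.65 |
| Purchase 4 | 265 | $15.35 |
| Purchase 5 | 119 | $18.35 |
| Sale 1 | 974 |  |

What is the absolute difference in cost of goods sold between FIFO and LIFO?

FIFO COGS: 129 @ $16.70 + 386 @ $14.70 + 324 @ $14.45 + 79 @ $14.65 + 56 @ $15.35 = $14,527.25
LIFO COGS: 119 @ $18.35 + 265 @ $15.35 + 79 @ $14.65 + 324 @ $14.45 + 187 @ $14.70 = $14,839.45
Difference = |$14,527.25 − $14,839.45| = $312.20

$312.20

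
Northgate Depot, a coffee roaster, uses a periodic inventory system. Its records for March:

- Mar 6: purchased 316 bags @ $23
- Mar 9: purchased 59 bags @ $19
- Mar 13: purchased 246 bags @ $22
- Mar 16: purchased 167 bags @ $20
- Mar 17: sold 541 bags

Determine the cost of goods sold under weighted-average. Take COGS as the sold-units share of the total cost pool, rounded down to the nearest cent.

Mar 17, sell 541: 541/788 × $17,141.00 → $11,768.12
Ending inventory (cost pool remaining) = $5,372.88
Check: goods available $17,141.00 = COGS $11,768.12 + ending $5,372.88

COGS = $11,768.12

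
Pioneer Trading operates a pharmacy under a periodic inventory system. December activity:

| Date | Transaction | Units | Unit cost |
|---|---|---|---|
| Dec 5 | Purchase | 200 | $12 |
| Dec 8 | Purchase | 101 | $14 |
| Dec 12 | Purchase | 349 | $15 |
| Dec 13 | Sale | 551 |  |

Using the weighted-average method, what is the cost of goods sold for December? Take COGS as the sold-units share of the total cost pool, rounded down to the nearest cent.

COGS = $7,670.76

Dec 13, sell 551: 551/650 × $9,049.00 → $7,670.76
Ending inventory (cost pool remaining) = $1,378.24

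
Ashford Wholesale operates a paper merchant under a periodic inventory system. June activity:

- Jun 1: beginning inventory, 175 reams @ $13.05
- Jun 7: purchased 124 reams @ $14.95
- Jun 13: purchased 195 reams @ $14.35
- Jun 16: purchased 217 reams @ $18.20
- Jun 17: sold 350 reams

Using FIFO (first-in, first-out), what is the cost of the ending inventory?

Ending inventory = $6,015.80

Jun 17, 350 sold [FIFO — oldest first]: 175 @ $13.05 + 124 @ $14.95 + 51 @ $14.35 = $4,869.40
Ending inventory: 144 @ $14.35 + 217 @ $18.20 = $6,015.80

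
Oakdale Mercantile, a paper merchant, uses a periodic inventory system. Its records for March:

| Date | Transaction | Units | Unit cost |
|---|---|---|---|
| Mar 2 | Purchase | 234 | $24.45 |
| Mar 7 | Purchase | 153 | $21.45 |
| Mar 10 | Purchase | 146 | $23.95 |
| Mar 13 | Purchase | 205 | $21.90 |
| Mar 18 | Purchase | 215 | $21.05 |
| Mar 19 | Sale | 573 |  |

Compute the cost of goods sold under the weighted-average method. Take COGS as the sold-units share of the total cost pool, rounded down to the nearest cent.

COGS = $12,936.15

Mar 19, sell 573: 573/953 × $21,515.10 → $12,936.15
Ending inventory (cost pool remaining) = $8,578.95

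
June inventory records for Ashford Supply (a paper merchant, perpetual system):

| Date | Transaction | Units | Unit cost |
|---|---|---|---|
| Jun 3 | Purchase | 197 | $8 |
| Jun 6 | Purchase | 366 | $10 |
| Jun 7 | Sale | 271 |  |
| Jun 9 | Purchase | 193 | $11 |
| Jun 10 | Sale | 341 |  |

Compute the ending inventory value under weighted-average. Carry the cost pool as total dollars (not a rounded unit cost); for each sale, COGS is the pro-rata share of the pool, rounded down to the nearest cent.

After Jun 3: 197 on hand, pool $1,576.00 (≈ $8.0000 each)
After Jun 6: 563 on hand, pool $5,236.00 (≈ $9.3002 each)
Jun 7, sell 271: 271/563 × $5,236.00 → $2,520.34
After Jun 9: 485 on hand, pool $4,838.66 (≈ $9.9766 each)
Jun 10, sell 341: 341/485 × $4,838.66 → $3,402.02
Total COGS = $2,520.34 + $3,402.02 = $5,922.36
Ending inventory (cost pool remaining) = $1,436.64

Ending inventory = $1,436.64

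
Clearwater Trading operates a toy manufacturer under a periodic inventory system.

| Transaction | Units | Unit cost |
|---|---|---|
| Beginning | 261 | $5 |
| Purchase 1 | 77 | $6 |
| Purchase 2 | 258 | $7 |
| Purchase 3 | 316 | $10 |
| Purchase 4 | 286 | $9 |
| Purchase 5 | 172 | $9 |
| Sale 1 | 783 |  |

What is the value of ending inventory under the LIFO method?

Sale 1 (783) [LIFO — newest first]: 172 @ $9 + 286 @ $9 + 316 @ $10 + 9 @ $7 = $7,345
Ending inventory: 261 @ $5 + 77 @ $6 + 249 @ $7 = $3,510
Check: goods available $10,855 = COGS $7,345 + ending $3,510

Ending inventory = $3,510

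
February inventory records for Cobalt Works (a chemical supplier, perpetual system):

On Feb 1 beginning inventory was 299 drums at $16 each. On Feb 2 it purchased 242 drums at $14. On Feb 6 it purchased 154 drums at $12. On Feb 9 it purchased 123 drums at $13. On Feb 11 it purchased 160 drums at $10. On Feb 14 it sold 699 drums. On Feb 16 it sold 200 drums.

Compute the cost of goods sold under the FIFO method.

Feb 14, 699 sold [FIFO — oldest first]: 299 @ $16 + 242 @ $14 + 154 @ $12 + 4 @ $13 = $10,072
Feb 16, 200 sold [FIFO — oldest first]: 119 @ $13 + 81 @ $10 = $2,357
Total COGS = $10,072 + $2,357 = $12,429
Ending inventory: 79 @ $10 = $790

COGS = $12,429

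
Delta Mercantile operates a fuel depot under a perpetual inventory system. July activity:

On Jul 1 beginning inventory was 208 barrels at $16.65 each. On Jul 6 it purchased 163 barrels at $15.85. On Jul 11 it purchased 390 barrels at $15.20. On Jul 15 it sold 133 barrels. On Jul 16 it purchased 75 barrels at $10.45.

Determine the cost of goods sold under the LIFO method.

Jul 15, 133 sold [LIFO — newest first]: 133 @ $15.20 = $2,021.60
Ending inventory: 208 @ $16.65 + 163 @ $15.85 + 257 @ $15.20 + 75 @ $10.45 = $10,736.90

COGS = $2,021.60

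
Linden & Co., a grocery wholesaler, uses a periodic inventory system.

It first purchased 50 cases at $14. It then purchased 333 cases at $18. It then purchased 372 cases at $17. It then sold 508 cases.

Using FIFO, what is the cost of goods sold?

Sale 1 (508) [FIFO — oldest first]: 50 @ $14 + 333 @ $18 + 125 @ $17 = $8,819
Ending inventory: 247 @ $17 = $4,199

COGS = $8,819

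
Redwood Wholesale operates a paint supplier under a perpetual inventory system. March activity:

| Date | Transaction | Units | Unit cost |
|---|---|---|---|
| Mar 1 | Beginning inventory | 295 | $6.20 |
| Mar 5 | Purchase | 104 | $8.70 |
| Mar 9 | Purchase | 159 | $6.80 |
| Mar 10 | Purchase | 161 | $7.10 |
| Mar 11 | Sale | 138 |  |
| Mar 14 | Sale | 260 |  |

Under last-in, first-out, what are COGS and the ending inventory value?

Mar 11, 138 sold [LIFO — newest first]: 138 @ $7.10 = $979.80
Mar 14, 260 sold [LIFO — newest first]: 23 @ $7.10 + 159 @ $6.80 + 78 @ $8.70 = $1,923.10
Total COGS = $979.80 + $1,923.10 = $2,902.90
Ending inventory: 295 @ $6.20 + 26 @ $8.70 = $2,055.20

COGS = $2,902.90; ending inventory = $2,055.20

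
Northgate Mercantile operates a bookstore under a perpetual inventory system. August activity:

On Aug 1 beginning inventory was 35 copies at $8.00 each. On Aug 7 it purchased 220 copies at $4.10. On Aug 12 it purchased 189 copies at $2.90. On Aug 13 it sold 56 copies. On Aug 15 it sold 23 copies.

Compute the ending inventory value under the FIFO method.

Aug 13, 56 sold [FIFO — oldest first]: 35 @ $8.00 + 21 @ $4.10 = $366.10
Aug 15, 23 sold [FIFO — oldest first]: 23 @ $4.10 = $94.30
Total COGS = $366.10 + $94.30 = $460.40
Ending inventory: 176 @ $4.10 + 189 @ $2.90 = $1,269.70
Check: goods available $1,730.10 = COGS $460.40 + ending $1,269.70

Ending inventory = $1,269.70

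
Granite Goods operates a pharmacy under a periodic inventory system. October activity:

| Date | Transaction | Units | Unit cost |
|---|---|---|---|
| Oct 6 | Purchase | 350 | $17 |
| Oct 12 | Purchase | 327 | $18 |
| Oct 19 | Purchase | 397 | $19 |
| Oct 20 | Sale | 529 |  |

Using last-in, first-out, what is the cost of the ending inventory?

Ending inventory = $9,460

Oct 20, 529 sold [LIFO — newest first]: 397 @ $19 + 132 @ $18 = $9,919
Ending inventory: 350 @ $17 + 195 @ $18 = $9,460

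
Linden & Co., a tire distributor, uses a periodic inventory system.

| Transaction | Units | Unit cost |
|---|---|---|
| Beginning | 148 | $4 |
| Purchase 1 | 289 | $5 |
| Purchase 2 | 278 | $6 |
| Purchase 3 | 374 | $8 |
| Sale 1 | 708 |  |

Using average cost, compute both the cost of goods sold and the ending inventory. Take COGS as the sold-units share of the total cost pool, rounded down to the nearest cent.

COGS = $4,353.97; ending inventory = $2,343.03

Sale 1, sell 708: 708/1089 × $6,697.00 → $4,353.97
Ending inventory (cost pool remaining) = $2,343.03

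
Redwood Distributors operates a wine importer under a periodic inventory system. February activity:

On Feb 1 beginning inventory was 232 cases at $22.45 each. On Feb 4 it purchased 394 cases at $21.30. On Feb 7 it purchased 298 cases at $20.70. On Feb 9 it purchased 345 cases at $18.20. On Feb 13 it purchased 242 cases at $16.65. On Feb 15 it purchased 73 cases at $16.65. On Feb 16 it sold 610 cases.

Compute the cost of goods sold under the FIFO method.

Feb 16, 610 sold [FIFO — oldest first]: 232 @ $22.45 + 378 @ $21.30 = $13,259.80
Ending inventory: 16 @ $21.30 + 298 @ $20.70 + 345 @ $18.20 + 242 @ $16.65 + 73 @ $16.65 = $18,033.15

COGS = $13,259.80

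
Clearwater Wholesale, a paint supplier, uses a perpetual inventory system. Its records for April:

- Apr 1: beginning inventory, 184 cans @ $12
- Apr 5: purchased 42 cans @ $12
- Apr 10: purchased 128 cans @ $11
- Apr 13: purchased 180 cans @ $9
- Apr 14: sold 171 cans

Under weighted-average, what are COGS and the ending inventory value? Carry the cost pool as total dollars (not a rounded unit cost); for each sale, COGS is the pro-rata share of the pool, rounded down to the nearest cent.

After Apr 1: 184 on hand, pool $2,208.00 (≈ $12.0000 each)
After Apr 5: 226 on hand, pool $2,712.00 (≈ $12.0000 each)
After Apr 10: 354 on hand, pool $4,120.00 (≈ $11.6384 each)
After Apr 13: 534 on hand, pool $5,740.00 (≈ $10.7491 each)
Apr 14, sell 171: 171/534 × $5,740.00 → $1,838.08
Ending inventory (cost pool remaining) = $3,901.92

COGS = $1,838.08; ending inventory = $3,901.92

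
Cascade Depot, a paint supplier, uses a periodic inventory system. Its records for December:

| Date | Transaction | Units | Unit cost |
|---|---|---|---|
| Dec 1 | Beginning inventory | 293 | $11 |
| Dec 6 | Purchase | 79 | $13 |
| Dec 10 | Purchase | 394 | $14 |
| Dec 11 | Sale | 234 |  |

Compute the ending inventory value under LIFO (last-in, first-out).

Dec 11, 234 sold [LIFO — newest first]: 234 @ $14 = $3,276
Ending inventory: 293 @ $11 + 79 @ $13 + 160 @ $14 = $6,490

Ending inventory = $6,490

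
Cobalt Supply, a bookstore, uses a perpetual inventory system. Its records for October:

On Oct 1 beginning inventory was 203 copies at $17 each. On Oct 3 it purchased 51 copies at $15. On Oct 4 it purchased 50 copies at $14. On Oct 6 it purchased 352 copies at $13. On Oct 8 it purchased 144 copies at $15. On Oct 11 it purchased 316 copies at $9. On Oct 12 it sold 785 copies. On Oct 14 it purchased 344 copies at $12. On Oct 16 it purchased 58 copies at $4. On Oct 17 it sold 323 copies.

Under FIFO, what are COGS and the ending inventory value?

COGS = $14,424; ending inventory = $4,432

Oct 12, 785 sold [FIFO — oldest first]: 203 @ $17 + 51 @ $15 + 50 @ $14 + 352 @ $13 + 129 @ $15 = $11,427
Oct 17, 323 sold [FIFO — oldest first]: 15 @ $15 + 308 @ $9 = $2,997
Total COGS = $11,427 + $2,997 = $14,424
Ending inventory: 8 @ $9 + 344 @ $12 + 58 @ $4 = $4,432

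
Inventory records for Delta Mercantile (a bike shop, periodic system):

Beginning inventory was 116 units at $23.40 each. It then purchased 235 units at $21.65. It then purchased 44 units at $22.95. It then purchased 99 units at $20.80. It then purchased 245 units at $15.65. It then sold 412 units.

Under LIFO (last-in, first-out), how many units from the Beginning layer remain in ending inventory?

Sale 1 (412) [LIFO — newest first]: 245 @ $15.65 + 99 @ $20.80 + 44 @ $22.95 + 24 @ $21.65 = $7,422.85
Ending inventory: 116 @ $23.40 + 211 @ $21.65 = $7,282.55

116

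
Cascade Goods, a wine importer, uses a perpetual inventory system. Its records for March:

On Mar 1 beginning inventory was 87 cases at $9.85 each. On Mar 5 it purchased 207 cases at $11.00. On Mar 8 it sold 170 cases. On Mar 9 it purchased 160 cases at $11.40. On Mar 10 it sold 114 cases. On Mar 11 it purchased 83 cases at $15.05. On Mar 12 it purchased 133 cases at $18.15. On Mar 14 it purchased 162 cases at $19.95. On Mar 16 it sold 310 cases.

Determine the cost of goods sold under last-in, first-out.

Mar 8, 170 sold [LIFO — newest first]: 170 @ $11.00 = $1,870.00
Mar 10, 114 sold [LIFO — newest first]: 114 @ $11.40 = $1,299.60
Mar 16, 310 sold [LIFO — newest first]: 162 @ $19.95 + 133 @ $18.15 + 15 @ $15.05 = $5,871.60
Total COGS = $1,870.00 + $1,299.60 + $5,871.60 = $9,041.20
Ending inventory: 87 @ $9.85 + 37 @ $11.00 + 46 @ $11.40 + 68 @ $15.05 = $2,811.75
Check: goods available $11,852.95 = COGS $9,041.20 + ending $2,811.75

COGS = $9,041.20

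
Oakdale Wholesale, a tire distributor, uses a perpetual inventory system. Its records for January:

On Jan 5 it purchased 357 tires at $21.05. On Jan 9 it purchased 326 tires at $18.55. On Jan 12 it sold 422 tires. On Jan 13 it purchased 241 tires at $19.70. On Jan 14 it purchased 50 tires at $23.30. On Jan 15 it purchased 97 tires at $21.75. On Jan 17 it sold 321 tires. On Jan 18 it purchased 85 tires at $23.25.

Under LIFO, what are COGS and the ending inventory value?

Jan 12, 422 sold [LIFO — newest first]: 326 @ $18.55 + 96 @ $21.05 = $8,068.10
Jan 17, 321 sold [LIFO — newest first]: 97 @ $21.75 + 50 @ $23.30 + 174 @ $19.70 = $6,702.55
Total COGS = $8,068.10 + $6,702.55 = $14,770.65
Ending inventory: 261 @ $21.05 + 67 @ $19.70 + 85 @ $23.25 = $8,790.20

COGS = $14,770.65; ending inventory = $8,790.20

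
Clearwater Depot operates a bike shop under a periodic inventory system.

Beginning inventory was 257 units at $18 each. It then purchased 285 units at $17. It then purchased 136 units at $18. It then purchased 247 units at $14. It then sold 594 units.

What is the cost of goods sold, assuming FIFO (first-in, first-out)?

COGS = $10,407

Sale 1 (594) [FIFO — oldest first]: 257 @ $18 + 285 @ $17 + 52 @ $18 = $10,407
Ending inventory: 84 @ $18 + 247 @ $14 = $4,970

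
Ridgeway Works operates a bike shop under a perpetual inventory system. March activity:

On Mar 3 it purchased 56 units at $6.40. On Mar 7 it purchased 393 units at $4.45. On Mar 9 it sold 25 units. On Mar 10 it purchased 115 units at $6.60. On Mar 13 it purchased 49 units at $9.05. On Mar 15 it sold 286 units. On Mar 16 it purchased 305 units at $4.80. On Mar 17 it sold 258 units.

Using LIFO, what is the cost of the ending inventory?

Mar 9, 25 sold [LIFO — newest first]: 25 @ $4.45 = $111.25
Mar 15, 286 sold [LIFO — newest first]: 49 @ $9.05 + 115 @ $6.60 + 122 @ $4.45 = $1,745.35
Mar 17, 258 sold [LIFO — newest first]: 258 @ $4.80 = $1,238.40
Total COGS = $111.25 + $1,745.35 + $1,238.40 = $3,095.00
Ending inventory: 56 @ $6.40 + 246 @ $4.45 + 47 @ $4.80 = $1,678.70

Ending inventory = $1,678.70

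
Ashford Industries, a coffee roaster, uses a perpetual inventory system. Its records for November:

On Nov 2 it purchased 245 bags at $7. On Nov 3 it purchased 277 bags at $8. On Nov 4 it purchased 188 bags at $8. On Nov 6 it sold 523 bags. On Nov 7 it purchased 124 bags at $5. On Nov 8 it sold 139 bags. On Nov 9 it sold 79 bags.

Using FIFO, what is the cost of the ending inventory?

Ending inventory = $465

Nov 6, 523 sold [FIFO — oldest first]: 245 @ $7 + 277 @ $8 + 1 @ $8 = $3,939
Nov 8, 139 sold [FIFO — oldest first]: 139 @ $8 = $1,112
Nov 9, 79 sold [FIFO — oldest first]: 48 @ $8 + 31 @ $5 = $539
Total COGS = $3,939 + $1,112 + $539 = $5,590
Ending inventory: 93 @ $5 = $465
Check: goods available $6,055 = COGS $5,590 + ending $465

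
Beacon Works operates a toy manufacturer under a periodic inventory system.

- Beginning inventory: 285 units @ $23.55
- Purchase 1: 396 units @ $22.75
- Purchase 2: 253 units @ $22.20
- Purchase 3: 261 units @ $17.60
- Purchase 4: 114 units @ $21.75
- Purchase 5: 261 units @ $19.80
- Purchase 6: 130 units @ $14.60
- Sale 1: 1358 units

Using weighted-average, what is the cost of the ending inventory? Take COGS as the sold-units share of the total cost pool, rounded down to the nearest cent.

Sale 1, sell 1358: 1358/1700 × $35,476.25 → $28,339.26
Ending inventory (cost pool remaining) = $7,136.99
Check: goods available $35,476.25 = COGS $28,339.26 + ending $7,136.99

Ending inventory = $7,136.99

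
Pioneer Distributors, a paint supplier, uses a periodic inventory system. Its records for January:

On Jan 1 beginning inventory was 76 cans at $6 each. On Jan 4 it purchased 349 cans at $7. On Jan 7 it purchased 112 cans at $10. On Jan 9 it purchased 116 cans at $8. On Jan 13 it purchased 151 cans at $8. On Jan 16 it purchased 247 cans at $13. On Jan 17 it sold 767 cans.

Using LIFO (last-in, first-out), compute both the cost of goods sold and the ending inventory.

Jan 17, 767 sold [LIFO — newest first]: 247 @ $13 + 151 @ $8 + 116 @ $8 + 112 @ $10 + 141 @ $7 = $7,454
Ending inventory: 76 @ $6 + 208 @ $7 = $1,912

COGS = $7,454; ending inventory = $1,912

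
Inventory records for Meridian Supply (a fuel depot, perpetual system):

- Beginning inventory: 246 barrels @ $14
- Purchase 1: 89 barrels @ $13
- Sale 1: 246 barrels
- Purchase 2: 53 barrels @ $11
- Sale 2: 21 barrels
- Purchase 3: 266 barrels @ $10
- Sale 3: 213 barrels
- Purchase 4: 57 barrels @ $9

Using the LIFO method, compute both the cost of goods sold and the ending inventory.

COGS = $5,716; ending inventory = $2,641

Sale 1 (246) [LIFO — newest first]: 89 @ $13 + 157 @ $14 = $3,355
Sale 2 (21) [LIFO — newest first]: 21 @ $11 = $231
Sale 3 (213) [LIFO — newest first]: 213 @ $10 = $2,130
Total COGS = $3,355 + $231 + $2,130 = $5,716
Ending inventory: 89 @ $14 + 32 @ $11 + 53 @ $10 + 57 @ $9 = $2,641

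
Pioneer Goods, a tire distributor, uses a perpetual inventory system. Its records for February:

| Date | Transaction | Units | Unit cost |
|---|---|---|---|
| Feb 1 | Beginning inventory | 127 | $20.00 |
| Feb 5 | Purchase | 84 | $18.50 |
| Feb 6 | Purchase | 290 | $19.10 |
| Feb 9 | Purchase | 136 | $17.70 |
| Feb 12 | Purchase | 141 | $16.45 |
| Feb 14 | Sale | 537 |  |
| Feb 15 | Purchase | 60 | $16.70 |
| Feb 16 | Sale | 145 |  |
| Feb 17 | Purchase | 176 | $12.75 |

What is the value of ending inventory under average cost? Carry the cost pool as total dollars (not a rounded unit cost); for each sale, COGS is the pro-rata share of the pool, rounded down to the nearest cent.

After Feb 1: 127 on hand, pool $2,540.00 (≈ $20.0000 each)
After Feb 5: 211 on hand, pool $4,094.00 (≈ $19.4028 each)
After Feb 6: 501 on hand, pool $9,633.00 (≈ $19.2275 each)
After Feb 9: 637 on hand, pool $12,040.20 (≈ $18.9014 each)
After Feb 12: 778 on hand, pool $14,359.65 (≈ $18.4571 each)
Feb 14, sell 537: 537/778 × $14,359.65 → $9,911.48
After Feb 15: 301 on hand, pool $5,450.17 (≈ $18.1069 each)
Feb 16, sell 145: 145/301 × $5,450.17 → $2,625.49
After Feb 17: 332 on hand, pool $5,068.68 (≈ $15.2671 each)
Total COGS = $9,911.48 + $2,625.49 = $12,536.97
Ending inventory (cost pool remaining) = $5,068.68

Ending inventory = $5,068.68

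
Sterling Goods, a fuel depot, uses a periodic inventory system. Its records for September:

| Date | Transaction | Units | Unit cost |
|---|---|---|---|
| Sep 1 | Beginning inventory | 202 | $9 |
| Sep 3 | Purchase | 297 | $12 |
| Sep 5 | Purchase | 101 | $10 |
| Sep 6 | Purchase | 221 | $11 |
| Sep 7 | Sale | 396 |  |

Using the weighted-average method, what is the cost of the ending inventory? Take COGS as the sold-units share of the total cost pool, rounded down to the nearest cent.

Sep 7, sell 396: 396/821 × $8,823.00 → $4,255.67
Ending inventory (cost pool remaining) = $4,567.33

Ending inventory = $4,567.33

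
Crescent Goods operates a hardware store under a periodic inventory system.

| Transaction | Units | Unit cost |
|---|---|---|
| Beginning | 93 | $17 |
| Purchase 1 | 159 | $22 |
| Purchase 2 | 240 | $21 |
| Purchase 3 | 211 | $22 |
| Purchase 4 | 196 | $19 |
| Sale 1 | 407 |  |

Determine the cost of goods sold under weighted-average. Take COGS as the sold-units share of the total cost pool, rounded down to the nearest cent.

Sale 1, sell 407: 407/899 × $18,485.00 → $8,368.62
Ending inventory (cost pool remaining) = $10,116.38

COGS = $8,368.62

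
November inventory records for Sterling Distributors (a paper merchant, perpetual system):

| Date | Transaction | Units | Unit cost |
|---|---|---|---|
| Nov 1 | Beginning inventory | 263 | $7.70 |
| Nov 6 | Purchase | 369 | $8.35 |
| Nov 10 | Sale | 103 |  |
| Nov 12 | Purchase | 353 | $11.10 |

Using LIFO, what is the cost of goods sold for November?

Nov 10, 103 sold [LIFO — newest first]: 103 @ $8.35 = $860.05
Ending inventory: 263 @ $7.70 + 266 @ $8.35 + 353 @ $11.10 = $8,164.50
Check: goods available $9,024.55 = COGS $860.05 + ending $8,164.50

COGS = $860.05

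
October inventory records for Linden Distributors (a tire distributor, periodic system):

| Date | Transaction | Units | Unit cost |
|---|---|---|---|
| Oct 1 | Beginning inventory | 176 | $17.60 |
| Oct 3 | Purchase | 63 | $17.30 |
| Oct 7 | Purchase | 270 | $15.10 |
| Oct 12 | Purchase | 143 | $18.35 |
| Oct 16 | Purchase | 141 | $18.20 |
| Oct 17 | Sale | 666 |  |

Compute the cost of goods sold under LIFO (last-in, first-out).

Oct 17, 666 sold [LIFO — newest first]: 141 @ $18.20 + 143 @ $18.35 + 270 @ $15.10 + 63 @ $17.30 + 49 @ $17.60 = $11,219.55
Ending inventory: 127 @ $17.60 = $2,235.20

COGS = $11,219.55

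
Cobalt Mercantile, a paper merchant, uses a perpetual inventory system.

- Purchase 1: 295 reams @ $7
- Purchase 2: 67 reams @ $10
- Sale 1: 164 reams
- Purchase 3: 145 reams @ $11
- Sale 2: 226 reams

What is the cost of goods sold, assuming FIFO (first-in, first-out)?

COGS = $3,043

Sale 1 (164) [FIFO — oldest first]: 164 @ $7 = $1,148
Sale 2 (226) [FIFO — oldest first]: 131 @ $7 + 67 @ $10 + 28 @ $11 = $1,895
Total COGS = $1,148 + $1,895 = $3,043
Ending inventory: 117 @ $11 = $1,287
Check: goods available $4,330 = COGS $3,043 + ending $1,287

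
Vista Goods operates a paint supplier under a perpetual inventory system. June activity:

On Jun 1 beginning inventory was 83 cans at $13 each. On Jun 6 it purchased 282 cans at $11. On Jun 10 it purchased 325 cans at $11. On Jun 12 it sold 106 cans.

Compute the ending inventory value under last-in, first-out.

Ending inventory = $6,590

Jun 12, 106 sold [LIFO — newest first]: 106 @ $11 = $1,166
Ending inventory: 83 @ $13 + 282 @ $11 + 219 @ $11 = $6,590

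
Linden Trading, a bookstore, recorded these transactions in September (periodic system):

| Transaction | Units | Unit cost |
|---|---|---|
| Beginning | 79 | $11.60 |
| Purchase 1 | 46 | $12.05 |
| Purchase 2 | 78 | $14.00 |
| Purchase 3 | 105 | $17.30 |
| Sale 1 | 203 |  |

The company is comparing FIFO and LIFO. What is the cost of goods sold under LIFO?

COGS = $3,149.50

FIFO COGS: 79 @ $11.60 + 46 @ $12.05 + 78 @ $14.00 = $2,562.70
LIFO COGS: 105 @ $17.30 + 78 @ $14.00 + 20 @ $12.05 = $3,149.50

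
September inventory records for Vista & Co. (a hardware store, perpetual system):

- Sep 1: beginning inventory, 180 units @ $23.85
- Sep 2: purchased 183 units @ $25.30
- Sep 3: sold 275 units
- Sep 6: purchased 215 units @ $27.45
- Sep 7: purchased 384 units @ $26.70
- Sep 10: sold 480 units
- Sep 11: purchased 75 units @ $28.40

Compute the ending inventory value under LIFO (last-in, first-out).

Sep 3, 275 sold [LIFO — newest first]: 183 @ $25.30 + 92 @ $23.85 = $6,824.10
Sep 10, 480 sold [LIFO — newest first]: 384 @ $26.70 + 96 @ $27.45 = $12,888.00
Total COGS = $6,824.10 + $12,888.00 = $19,712.10
Ending inventory: 88 @ $23.85 + 119 @ $27.45 + 75 @ $28.40 = $7,495.35

Ending inventory = $7,495.35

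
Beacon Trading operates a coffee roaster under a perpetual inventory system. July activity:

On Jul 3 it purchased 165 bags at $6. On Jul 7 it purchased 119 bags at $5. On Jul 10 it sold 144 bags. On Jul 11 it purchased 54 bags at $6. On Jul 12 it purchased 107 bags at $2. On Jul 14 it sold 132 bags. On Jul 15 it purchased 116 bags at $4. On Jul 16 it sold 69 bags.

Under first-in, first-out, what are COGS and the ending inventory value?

Jul 10, 144 sold [FIFO — oldest first]: 144 @ $6 = $864
Jul 14, 132 sold [FIFO — oldest first]: 21 @ $6 + 111 @ $5 = $681
Jul 16, 69 sold [FIFO — oldest first]: 8 @ $5 + 54 @ $6 + 7 @ $2 = $378
Total COGS = $864 + $681 + $378 = $1,923
Ending inventory: 100 @ $2 + 116 @ $4 = $664
Check: goods available $2,587 = COGS $1,923 + ending $664

COGS = $1,923; ending inventory = $664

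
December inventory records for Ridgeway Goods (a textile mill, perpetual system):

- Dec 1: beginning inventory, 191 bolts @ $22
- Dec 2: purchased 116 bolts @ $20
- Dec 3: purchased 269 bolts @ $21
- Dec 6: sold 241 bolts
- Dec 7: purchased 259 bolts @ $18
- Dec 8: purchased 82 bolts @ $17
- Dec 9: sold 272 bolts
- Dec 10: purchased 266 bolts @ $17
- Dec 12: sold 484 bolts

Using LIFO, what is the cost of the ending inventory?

Dec 6, 241 sold [LIFO — newest first]: 241 @ $21 = $5,061
Dec 9, 272 sold [LIFO — newest first]: 82 @ $17 + 190 @ $18 = $4,814
Dec 12, 484 sold [LIFO — newest first]: 266 @ $17 + 69 @ $18 + 28 @ $21 + 116 @ $20 + 5 @ $22 = $8,782
Total COGS = $5,061 + $4,814 + $8,782 = $18,657
Ending inventory: 186 @ $22 = $4,092
Check: goods available $22,749 = COGS $18,657 + ending $4,092

Ending inventory = $4,092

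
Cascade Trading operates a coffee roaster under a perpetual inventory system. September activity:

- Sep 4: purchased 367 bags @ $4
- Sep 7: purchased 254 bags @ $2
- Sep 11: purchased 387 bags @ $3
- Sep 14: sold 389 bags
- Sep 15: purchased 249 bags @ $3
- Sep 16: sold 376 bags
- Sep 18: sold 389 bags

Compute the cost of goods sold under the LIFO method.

COGS = $3,472

Sep 14, 389 sold [LIFO — newest first]: 387 @ $3 + 2 @ $2 = $1,165
Sep 16, 376 sold [LIFO — newest first]: 249 @ $3 + 127 @ $2 = $1,001
Sep 18, 389 sold [LIFO — newest first]: 125 @ $2 + 264 @ $4 = $1,306
Total COGS = $1,165 + $1,001 + $1,306 = $3,472
Ending inventory: 103 @ $4 = $412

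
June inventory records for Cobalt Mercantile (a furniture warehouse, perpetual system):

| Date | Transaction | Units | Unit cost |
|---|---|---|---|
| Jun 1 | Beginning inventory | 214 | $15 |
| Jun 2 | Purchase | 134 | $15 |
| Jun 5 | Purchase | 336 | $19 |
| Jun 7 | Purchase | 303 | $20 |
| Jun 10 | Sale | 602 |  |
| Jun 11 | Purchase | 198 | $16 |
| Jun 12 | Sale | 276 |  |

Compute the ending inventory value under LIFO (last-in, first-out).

Jun 10, 602 sold [LIFO — newest first]: 303 @ $20 + 299 @ $19 = $11,741
Jun 12, 276 sold [LIFO — newest first]: 198 @ $16 + 37 @ $19 + 41 @ $15 = $4,486
Total COGS = $11,741 + $4,486 = $16,227
Ending inventory: 214 @ $15 + 93 @ $15 = $4,605
Check: goods available $20,832 = COGS $16,227 + ending $4,605

Ending inventory = $4,605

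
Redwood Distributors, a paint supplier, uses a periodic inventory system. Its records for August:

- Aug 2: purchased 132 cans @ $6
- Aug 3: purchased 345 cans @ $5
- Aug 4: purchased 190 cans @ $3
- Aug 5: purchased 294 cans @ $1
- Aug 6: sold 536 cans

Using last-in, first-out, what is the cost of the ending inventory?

Ending inventory = $2,257

Aug 6, 536 sold [LIFO — newest first]: 294 @ $1 + 190 @ $3 + 52 @ $5 = $1,124
Ending inventory: 132 @ $6 + 293 @ $5 = $2,257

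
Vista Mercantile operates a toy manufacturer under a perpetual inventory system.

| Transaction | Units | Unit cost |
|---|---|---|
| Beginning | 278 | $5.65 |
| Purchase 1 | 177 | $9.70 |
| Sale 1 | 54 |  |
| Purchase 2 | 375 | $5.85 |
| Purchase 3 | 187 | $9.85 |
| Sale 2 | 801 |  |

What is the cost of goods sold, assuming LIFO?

Sale 1 (54) [LIFO — newest first]: 54 @ $9.70 = $523.80
Sale 2 (801) [LIFO — newest first]: 187 @ $9.85 + 375 @ $5.85 + 123 @ $9.70 + 116 @ $5.65 = $5,884.20
Total COGS = $523.80 + $5,884.20 = $6,408.00
Ending inventory: 162 @ $5.65 = $915.30

COGS = $6,408.00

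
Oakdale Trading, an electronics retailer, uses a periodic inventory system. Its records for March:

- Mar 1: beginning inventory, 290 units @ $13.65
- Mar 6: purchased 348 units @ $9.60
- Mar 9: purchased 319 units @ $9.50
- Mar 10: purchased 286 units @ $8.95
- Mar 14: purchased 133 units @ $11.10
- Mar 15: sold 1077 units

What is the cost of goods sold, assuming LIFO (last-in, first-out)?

Mar 15, 1077 sold [LIFO — newest first]: 133 @ $11.10 + 286 @ $8.95 + 319 @ $9.50 + 339 @ $9.60 = $10,320.90
Ending inventory: 290 @ $13.65 + 9 @ $9.60 = $4,044.90

COGS = $10,320.90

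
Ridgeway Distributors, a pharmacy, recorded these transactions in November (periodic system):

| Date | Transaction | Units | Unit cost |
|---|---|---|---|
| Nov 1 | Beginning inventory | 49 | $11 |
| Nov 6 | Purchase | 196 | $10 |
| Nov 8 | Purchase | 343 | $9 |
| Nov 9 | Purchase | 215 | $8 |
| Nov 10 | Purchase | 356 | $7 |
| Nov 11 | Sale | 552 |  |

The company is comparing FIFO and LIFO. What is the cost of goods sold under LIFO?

FIFO COGS: 49 @ $11 + 196 @ $10 + 307 @ $9 = $5,262
LIFO COGS: 356 @ $7 + 196 @ $8 = $4,060

COGS = $4,060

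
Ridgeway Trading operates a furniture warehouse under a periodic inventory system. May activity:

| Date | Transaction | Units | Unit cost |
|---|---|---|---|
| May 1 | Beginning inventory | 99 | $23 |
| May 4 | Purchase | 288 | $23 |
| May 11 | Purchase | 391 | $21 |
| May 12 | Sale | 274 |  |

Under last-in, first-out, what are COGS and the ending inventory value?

COGS = $5,754; ending inventory = $11,358

May 12, 274 sold [LIFO — newest first]: 274 @ $21 = $5,754
Ending inventory: 99 @ $23 + 288 @ $23 + 117 @ $21 = $11,358
Check: goods available $17,112 = COGS $5,754 + ending $11,358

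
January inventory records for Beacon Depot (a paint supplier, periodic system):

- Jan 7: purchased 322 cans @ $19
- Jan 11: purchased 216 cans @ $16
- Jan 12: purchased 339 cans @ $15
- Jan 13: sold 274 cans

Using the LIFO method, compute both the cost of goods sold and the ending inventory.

Jan 13, 274 sold [LIFO — newest first]: 274 @ $15 = $4,110
Ending inventory: 322 @ $19 + 216 @ $16 + 65 @ $15 = $10,549
Check: goods available $14,659 = COGS $4,110 + ending $10,549

COGS = $4,110; ending inventory = $10,549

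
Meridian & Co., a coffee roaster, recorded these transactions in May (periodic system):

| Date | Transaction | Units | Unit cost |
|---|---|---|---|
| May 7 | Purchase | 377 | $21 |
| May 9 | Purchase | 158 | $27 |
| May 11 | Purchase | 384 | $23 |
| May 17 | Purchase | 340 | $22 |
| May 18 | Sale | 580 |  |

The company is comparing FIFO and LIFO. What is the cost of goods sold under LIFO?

FIFO COGS: 377 @ $21 + 158 @ $27 + 45 @ $23 = $13,218
LIFO COGS: 340 @ $22 + 240 @ $23 = $13,000

COGS = $13,000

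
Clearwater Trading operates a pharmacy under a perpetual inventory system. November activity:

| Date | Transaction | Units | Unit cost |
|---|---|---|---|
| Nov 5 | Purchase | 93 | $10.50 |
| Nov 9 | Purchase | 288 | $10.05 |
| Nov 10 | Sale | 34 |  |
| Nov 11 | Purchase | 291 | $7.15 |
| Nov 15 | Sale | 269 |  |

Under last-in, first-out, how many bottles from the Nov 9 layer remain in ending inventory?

254

Nov 10, 34 sold [LIFO — newest first]: 34 @ $10.05 = $341.70
Nov 15, 269 sold [LIFO — newest first]: 269 @ $7.15 = $1,923.35
Total COGS = $341.70 + $1,923.35 = $2,265.05
Ending inventory: 93 @ $10.50 + 254 @ $10.05 + 22 @ $7.15 = $3,686.50
Check: goods available $5,951.55 = COGS $2,265.05 + ending $3,686.50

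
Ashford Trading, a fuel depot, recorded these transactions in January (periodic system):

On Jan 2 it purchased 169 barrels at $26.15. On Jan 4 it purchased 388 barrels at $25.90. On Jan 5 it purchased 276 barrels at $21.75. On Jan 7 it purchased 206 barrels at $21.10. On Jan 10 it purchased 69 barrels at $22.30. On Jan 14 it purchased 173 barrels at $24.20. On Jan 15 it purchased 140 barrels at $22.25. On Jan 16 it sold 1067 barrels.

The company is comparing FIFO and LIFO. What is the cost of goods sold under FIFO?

COGS = $25,442.55

FIFO COGS: 169 @ $26.15 + 388 @ $25.90 + 276 @ $21.75 + 206 @ $21.10 + 28 @ $22.30 = $25,442.55
LIFO COGS: 140 @ $22.25 + 173 @ $24.20 + 69 @ $22.30 + 206 @ $21.10 + 276 @ $21.75 + 203 @ $25.90 = $24,447.60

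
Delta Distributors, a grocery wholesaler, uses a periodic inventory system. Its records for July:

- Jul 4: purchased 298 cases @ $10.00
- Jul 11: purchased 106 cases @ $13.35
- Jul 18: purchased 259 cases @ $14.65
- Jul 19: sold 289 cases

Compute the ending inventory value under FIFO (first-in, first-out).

Jul 19, 289 sold [FIFO — oldest first]: 289 @ $10.00 = $2,890.00
Ending inventory: 9 @ $10.00 + 106 @ $13.35 + 259 @ $14.65 = $5,299.45
Check: goods available $8,189.45 = COGS $2,890.00 + ending $5,299.45

Ending inventory = $5,299.45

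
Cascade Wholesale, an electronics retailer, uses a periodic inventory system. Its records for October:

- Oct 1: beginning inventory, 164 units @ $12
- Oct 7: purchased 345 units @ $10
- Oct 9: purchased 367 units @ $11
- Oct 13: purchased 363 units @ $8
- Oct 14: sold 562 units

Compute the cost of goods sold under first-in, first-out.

Oct 14, 562 sold [FIFO — oldest first]: 164 @ $12 + 345 @ $10 + 53 @ $11 = $6,001
Ending inventory: 314 @ $11 + 363 @ $8 = $6,358

COGS = $6,001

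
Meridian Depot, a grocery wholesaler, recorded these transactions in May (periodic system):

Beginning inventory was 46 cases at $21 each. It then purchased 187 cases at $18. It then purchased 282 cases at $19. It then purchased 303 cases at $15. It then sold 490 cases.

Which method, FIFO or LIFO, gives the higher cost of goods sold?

FIFO COGS: 46 @ $21 + 187 @ $18 + 257 @ $19 = $9,215
LIFO COGS: 303 @ $15 + 187 @ $19 = $8,098

FIFO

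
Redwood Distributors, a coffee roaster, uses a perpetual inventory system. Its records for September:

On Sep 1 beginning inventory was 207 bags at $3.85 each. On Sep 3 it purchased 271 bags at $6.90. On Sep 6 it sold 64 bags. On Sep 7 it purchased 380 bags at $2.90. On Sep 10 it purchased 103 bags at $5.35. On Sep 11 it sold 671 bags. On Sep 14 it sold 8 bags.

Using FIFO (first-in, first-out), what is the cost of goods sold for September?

Sep 6, 64 sold [FIFO — oldest first]: 64 @ $3.85 = $246.40
Sep 11, 671 sold [FIFO — oldest first]: 143 @ $3.85 + 271 @ $6.90 + 257 @ $2.90 = $3,165.75
Sep 14, 8 sold [FIFO — oldest first]: 8 @ $2.90 = $23.20
Total COGS = $246.40 + $3,165.75 + $23.20 = $3,435.35
Ending inventory: 115 @ $2.90 + 103 @ $5.35 = $884.55

COGS = $3,435.35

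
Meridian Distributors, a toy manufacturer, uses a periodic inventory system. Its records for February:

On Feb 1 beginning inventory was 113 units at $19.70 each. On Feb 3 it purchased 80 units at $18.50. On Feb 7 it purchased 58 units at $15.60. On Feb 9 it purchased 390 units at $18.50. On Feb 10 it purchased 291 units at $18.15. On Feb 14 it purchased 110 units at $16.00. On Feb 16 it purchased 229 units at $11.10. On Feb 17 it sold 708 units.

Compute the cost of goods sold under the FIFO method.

Feb 17, 708 sold [FIFO — oldest first]: 113 @ $19.70 + 80 @ $18.50 + 58 @ $15.60 + 390 @ $18.50 + 67 @ $18.15 = $13,041.95
Ending inventory: 224 @ $18.15 + 110 @ $16.00 + 229 @ $11.10 = $8,367.50

COGS = $13,041.95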